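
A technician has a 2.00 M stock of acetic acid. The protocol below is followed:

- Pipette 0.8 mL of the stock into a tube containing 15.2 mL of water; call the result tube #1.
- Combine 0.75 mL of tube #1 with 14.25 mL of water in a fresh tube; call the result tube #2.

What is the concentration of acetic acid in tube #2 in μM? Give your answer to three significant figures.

Step 1: 0.8 mL + 15.2 mL = 16 mL total → factor 16/0.8 = 20
Step 2: 0.75 mL + 14.25 mL = 15 mL total → factor 15/0.75 = 20
Overall dilution factor = 20 × 20 = 400
Final = 2.00 M / 400 = 0.005000 M = 5.00 × 10^3 μM

5.00 × 10^3 μM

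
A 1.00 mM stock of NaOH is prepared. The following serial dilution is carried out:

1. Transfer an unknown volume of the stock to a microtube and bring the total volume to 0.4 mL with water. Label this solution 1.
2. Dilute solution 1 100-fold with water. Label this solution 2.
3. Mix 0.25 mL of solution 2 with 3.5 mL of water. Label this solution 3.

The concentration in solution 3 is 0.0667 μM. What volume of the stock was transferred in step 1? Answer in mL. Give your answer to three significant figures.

0.0400 mL

Step 1: v brought to 0.4 mL → factor = 0.4 mL/v
Step 2: 100-fold → factor 100
Step 3: 0.25 mL + 3.5 mL = 3.75 mL total → factor 3.75/0.25 = 15
Product of known-step factors = 1500
Overall factor = 1.00 mM / (0.0667 μM) = 14993
Step-1 factor = 14993 / 1500 = 9.995
v = 0.4 mL / 9.995 = 0.0400 mL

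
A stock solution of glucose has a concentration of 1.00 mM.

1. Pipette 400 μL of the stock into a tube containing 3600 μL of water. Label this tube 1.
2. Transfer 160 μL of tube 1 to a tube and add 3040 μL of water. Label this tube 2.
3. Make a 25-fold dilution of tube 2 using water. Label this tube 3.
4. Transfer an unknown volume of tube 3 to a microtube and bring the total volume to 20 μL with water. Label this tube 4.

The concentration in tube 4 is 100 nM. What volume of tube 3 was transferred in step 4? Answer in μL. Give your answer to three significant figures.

Step 1: 400 μL + 3600 μL = 4000 μL total → factor 4000/400 = 10
Step 2: 160 μL + 3040 μL = 3200 μL total → factor 3200/160 = 20
Step 3: 25-fold → factor 25
Step 4: v brought to 20 μL → factor = 20 μL/v
Product of known-step factors = 5000
Overall factor = 1.00 mM / (100 nM) = 10000
Step-4 factor = 10000 / 5000 = 2
v = 20 μL / 2 = 10.0 μL

10.0 μL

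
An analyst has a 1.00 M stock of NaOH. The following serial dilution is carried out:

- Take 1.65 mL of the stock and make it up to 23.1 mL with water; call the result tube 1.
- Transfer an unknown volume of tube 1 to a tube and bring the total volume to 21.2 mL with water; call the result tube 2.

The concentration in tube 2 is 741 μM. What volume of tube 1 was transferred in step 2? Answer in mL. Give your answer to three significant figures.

Step 1: 1.65 mL brought to 23.1 mL → factor 23.1/1.65 = 14
Step 2: v brought to 21.2 mL → factor = 21.2 mL/v
Product of known-step factors = 14
Overall factor = 1.00 M / (741 μM) = 1349.5
Step-2 factor = 1349.5 / 14 = 96.395
v = 21.2 mL / 96.395 = 0.220 mL

0.220 mL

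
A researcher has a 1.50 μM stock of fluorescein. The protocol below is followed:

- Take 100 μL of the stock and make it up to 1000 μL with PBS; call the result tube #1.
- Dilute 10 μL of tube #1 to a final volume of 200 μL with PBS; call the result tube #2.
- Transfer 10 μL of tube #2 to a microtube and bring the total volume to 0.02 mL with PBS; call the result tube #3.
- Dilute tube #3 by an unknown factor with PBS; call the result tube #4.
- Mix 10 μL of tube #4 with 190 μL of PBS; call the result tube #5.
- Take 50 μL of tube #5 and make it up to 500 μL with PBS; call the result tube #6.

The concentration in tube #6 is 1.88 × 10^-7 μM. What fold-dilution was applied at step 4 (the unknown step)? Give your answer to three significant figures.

99.7-fold

Step 1: 100 μL brought to 1000 μL → factor 1000/100 = 10
Step 2: 10 μL brought to 200 μL → factor 200/10 = 20
Step 3: 10 μL brought to 0.02 mL → factor 20/10 = 2
Step 4: unknown factor x
Step 5: 10 μL + 190 μL = 200 μL total → factor 200/10 = 20
Step 6: 50 μL brought to 500 μL → factor 500/50 = 10
Product of known-step factors = 80000
Overall factor = 1.50 μM / (1.88 × 10^-7 μM) = 7.9787 × 10^6
x = 7.9787 × 10^6 / 80000 = 99.7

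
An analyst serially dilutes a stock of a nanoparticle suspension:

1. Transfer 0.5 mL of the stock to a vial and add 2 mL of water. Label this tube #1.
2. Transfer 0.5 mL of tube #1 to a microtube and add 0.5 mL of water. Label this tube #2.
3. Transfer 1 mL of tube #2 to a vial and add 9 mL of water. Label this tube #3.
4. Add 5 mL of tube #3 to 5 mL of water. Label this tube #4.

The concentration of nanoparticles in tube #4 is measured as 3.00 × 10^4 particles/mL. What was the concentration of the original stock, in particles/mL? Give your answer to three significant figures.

6.00 × 10^6 particles/mL

Step 1: 0.5 mL + 2 mL = 2.5 mL total → factor 2.5/0.5 = 5
Step 2: 0.5 mL + 0.5 mL = 1 mL total → factor 1/0.5 = 2
Step 3: 1 mL + 9 mL = 10 mL total → factor 10/1 = 10
Step 4: 5 mL + 5 mL = 10 mL total → factor 10/5 = 2
Overall dilution factor = 5 × 2 × 10 × 2 = 200
Stock = 3.00 × 10^4 particles/mL × 200 = 6.00 × 10^6 particles/mL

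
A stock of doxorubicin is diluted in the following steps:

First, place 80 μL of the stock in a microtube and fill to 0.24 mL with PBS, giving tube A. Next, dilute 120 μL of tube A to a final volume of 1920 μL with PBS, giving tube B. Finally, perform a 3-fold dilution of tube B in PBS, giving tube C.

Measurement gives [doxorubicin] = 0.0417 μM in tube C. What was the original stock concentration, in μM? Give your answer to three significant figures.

Step 1: 80 μL brought to 0.24 mL → factor 240/80 = 3
Step 2: 120 μL brought to 1920 μL → factor 1920/120 = 16
Step 3: 3-fold → factor 3
Overall dilution factor = 3 × 16 × 3 = 144
Stock = 0.0417 μM × 144 = 6.00 μM

6.00 μM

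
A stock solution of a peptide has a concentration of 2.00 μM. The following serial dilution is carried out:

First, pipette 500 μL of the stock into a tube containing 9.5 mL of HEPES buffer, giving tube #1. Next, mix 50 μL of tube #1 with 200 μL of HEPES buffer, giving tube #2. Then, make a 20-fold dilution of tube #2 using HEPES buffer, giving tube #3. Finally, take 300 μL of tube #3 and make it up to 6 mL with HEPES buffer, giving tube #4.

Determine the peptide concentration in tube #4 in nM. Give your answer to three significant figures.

0.0500 nM

Step 1: 500 μL + 9.5 mL = 10000 μL total → factor 10000/500 = 20
Step 2: 50 μL + 200 μL = 250 μL total → factor 250/50 = 5
Step 3: 20-fold → factor 20
Step 4: 300 μL brought to 6 mL → factor 6000/300 = 20
Overall dilution factor = 20 × 5 × 20 × 20 = 40000
Final = 2.00 μM / 40000 = 5.000 × 10^-5 μM = 0.0500 nM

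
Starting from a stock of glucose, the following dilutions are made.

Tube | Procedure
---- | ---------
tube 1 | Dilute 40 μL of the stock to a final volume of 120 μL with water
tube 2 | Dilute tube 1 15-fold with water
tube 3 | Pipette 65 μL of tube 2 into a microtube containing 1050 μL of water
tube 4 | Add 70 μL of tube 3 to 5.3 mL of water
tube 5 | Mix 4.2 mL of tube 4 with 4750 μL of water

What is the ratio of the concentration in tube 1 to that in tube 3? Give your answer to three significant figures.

Step 1: 40 μL brought to 120 μL → factor 120/40 = 3
Step 2: 15-fold → factor 15
Step 3: 65 μL + 1050 μL = 1115 μL total → factor 1115/65 = 17.154
Dilution factor to tube 1 = 3; to tube 3 = 771.92
[tube 1]/[tube 3] = (factor to tube 3)/(factor to tube 1) = 771.92/3 = 257

257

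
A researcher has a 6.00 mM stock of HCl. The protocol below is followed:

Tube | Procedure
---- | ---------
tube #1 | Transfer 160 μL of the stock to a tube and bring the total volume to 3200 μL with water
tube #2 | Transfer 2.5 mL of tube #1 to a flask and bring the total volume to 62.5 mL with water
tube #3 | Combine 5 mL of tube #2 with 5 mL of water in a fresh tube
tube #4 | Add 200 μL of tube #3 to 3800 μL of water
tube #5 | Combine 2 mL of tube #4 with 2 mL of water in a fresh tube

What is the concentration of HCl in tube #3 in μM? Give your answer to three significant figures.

Step 1: 160 μL brought to 3200 μL → factor 3200/160 = 20
Step 2: 2.5 mL brought to 62.5 mL → factor 62.5/2.5 = 25
Step 3: 5 mL + 5 mL = 10 mL total → factor 10/5 = 2
Dilution factor through tube #3 = 20 × 25 × 2 = 1000
[tube #3] = 6.00 mM / 1000 = 0.006000 mM = 6.00 μM

6.00 μM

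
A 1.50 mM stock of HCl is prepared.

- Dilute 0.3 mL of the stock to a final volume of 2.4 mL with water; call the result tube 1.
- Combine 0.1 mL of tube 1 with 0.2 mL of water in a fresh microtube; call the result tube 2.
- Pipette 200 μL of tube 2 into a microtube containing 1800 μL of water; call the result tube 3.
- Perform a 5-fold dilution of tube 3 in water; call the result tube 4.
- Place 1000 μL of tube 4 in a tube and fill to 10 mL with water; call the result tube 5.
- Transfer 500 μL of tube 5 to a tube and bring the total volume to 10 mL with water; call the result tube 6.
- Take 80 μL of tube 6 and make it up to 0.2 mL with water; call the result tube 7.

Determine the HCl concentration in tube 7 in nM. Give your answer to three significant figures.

2.50 nM

Step 1: 0.3 mL brought to 2.4 mL → factor 2.4/0.3 = 8
Step 2: 0.1 mL + 0.2 mL = 0.3 mL total → factor 0.3/0.1 = 3
Step 3: 200 μL + 1800 μL = 2000 μL total → factor 2000/200 = 10
Step 4: 5-fold → factor 5
Step 5: 1000 μL brought to 10 mL → factor 10000/1000 = 10
Step 6: 500 μL brought to 10 mL → factor 10000/500 = 20
Step 7: 80 μL brought to 0.2 mL → factor 200/80 = 2.5
Overall dilution factor = 8 × 3 × 10 × 5 × 10 × 20 × 2.5 = 6 × 10^5
Final = 1.50 mM / 6 × 10^5 = 2.500 × 10^-6 mM = 2.50 nM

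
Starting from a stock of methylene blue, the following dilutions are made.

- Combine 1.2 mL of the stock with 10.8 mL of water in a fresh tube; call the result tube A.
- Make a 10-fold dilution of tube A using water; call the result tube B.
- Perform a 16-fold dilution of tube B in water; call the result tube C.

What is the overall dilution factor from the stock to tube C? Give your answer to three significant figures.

1.60 × 10^3

Step 1: 1.2 mL + 10.8 mL = 12 mL total → factor 12/1.2 = 10
Step 2: 10-fold → factor 10
Step 3: 16-fold → factor 16
Overall dilution factor = 10 × 10 × 16 = 1600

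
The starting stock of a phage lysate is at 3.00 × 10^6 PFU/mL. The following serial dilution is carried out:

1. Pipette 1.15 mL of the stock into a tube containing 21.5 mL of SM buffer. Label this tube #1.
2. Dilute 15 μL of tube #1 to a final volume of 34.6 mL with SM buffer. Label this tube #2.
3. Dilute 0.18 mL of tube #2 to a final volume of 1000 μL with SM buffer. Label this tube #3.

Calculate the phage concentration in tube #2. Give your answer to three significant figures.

66.0 PFU/mL

Step 1: 1.15 mL + 21.5 mL = 22.65 mL total → factor 22.65/1.15 = 19.696
Step 2: 15 μL brought to 34.6 mL → factor 34600/15 = 2306.7
Dilution factor through tube #2 = 19.696 × 2306.7 = 45431
[tube #2] = 3.00 × 10^6 PFU/mL / 45431 = 66.0 PFU/mL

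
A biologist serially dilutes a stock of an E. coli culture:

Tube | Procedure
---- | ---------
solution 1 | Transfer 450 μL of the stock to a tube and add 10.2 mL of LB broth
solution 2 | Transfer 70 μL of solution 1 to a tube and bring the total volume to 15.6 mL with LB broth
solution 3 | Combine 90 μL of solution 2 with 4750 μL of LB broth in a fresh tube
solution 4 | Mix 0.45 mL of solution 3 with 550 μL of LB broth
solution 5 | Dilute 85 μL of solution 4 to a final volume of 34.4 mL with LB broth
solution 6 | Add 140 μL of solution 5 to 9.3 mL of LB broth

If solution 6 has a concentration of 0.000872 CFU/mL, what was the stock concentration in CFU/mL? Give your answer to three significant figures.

Step 1: 450 μL + 10.2 mL = 10650 μL total → factor 10650/450 = 23.667
Step 2: 70 μL brought to 15.6 mL → factor 15600/70 = 222.86
Step 3: 90 μL + 4750 μL = 4840 μL total → factor 4840/90 = 53.778
Step 4: 0.45 mL + 550 μL = 1 mL total → factor 1/0.45 = 2.2222
Step 5: 85 μL brought to 34.4 mL → factor 34400/85 = 404.71
Step 6: 140 μL + 9.3 mL = 9440 μL total → factor 9440/140 = 67.429
Overall dilution factor = 23.667 × 222.86 × 53.778 × 2.2222 × 404.71 × 67.429 = 1.72 × 10^10
Stock = 0.000872 CFU/mL × 1.72 × 10^10 = 1.50 × 10^7 CFU/mL

1.50 × 10^7 CFU/mL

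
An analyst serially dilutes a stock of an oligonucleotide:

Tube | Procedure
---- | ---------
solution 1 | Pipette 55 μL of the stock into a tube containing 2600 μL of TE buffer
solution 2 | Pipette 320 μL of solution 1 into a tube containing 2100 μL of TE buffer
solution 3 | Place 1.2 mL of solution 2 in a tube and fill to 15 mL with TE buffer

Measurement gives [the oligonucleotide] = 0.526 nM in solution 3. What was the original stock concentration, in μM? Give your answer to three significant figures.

2.40 μM

Step 1: 55 μL + 2600 μL = 2655 μL total → factor 2655/55 = 48.273
Step 2: 320 μL + 2100 μL = 2420 μL total → factor 2420/320 = 7.5625
Step 3: 1.2 mL brought to 15 mL → factor 15/1.2 = 12.5
Overall dilution factor = 48.273 × 7.5625 × 12.5 = 4563.3
Stock = 0.526 nM × 4563.3 = 2400 nM = 2.40 μM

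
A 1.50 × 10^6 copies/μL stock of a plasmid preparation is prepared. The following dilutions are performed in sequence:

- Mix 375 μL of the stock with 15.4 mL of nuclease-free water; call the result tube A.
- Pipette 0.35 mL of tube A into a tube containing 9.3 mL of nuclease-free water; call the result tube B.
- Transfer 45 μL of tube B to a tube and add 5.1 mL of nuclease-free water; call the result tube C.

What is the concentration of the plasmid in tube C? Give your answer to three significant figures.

11.3 copies/μL

Step 1: 375 μL + 15.4 mL = 15775 μL total → factor 15775/375 = 42.067
Step 2: 0.35 mL + 9.3 mL = 9.65 mL total → factor 9.65/0.35 = 27.571
Step 3: 45 μL + 5.1 mL = 5145 μL total → factor 5145/45 = 114.33
Overall dilution factor = 42.067 × 27.571 × 114.33 = 1.3261 × 10^5
Final = 1.50 × 10^6 copies/μL / 1.3261 × 10^5 = 11.3 copies/μL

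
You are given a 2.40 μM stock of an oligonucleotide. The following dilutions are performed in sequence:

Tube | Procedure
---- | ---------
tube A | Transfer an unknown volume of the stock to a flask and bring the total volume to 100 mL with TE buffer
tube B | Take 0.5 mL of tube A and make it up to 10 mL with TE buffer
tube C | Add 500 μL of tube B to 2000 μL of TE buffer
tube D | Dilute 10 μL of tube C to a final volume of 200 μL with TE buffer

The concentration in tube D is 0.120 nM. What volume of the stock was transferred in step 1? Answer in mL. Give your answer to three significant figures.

Step 1: v brought to 100 mL → factor = 100 mL/v
Step 2: 0.5 mL brought to 10 mL → factor 10/0.5 = 20
Step 3: 500 μL + 2000 μL = 2500 μL total → factor 2500/500 = 5
Step 4: 10 μL brought to 200 μL → factor 200/10 = 20
Product of known-step factors = 2000
Overall factor = 2.40 μM / (0.120 nM) = 20000
Step-1 factor = 20000 / 2000 = 10
v = 100 mL / 10 = 10.0 mL

10.0 mL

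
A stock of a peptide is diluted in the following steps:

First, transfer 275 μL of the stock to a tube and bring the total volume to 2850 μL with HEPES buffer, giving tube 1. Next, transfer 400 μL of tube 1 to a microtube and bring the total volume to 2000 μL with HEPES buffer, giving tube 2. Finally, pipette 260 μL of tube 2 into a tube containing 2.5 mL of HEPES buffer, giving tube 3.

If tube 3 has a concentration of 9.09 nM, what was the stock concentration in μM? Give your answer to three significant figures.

Step 1: 275 μL brought to 2850 μL → factor 2850/275 = 10.364
Step 2: 400 μL brought to 2000 μL → factor 2000/400 = 5
Step 3: 260 μL + 2.5 mL = 2760 μL total → factor 2760/260 = 10.615
Overall dilution factor = 10.364 × 5 × 10.615 = 550.07
Stock = 9.09 nM × 550.07 = 5000 nM = 5.00 μM

5.00 μM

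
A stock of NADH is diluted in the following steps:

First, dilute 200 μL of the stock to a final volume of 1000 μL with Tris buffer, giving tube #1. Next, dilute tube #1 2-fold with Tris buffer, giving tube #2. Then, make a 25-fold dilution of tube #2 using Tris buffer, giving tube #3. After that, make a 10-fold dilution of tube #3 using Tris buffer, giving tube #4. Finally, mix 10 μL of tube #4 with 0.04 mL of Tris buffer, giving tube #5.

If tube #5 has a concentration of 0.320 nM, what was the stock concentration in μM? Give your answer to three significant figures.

Step 1: 200 μL brought to 1000 μL → factor 1000/200 = 5
Step 2: 2-fold → factor 2
Step 3: 25-fold → factor 25
Step 4: 10-fold → factor 10
Step 5: 10 μL + 0.04 mL = 50 μL total → factor 50/10 = 5
Overall dilution factor = 5 × 2 × 25 × 10 × 5 = 12500
Stock = 0.320 nM × 12500 = 4000 nM = 4.00 μM

4.00 μM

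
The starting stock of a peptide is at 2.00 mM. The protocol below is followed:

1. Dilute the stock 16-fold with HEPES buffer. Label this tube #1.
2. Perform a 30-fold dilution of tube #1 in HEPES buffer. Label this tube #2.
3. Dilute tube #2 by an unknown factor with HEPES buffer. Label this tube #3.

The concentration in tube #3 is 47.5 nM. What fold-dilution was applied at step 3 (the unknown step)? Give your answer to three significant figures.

Step 1: 16-fold → factor 16
Step 2: 30-fold → factor 30
Step 3: unknown factor x
Product of known-step factors = 480
Overall factor = 2.00 mM / (47.5 nM) = 42105
x = 42105 / 480 = 87.7

87.7-fold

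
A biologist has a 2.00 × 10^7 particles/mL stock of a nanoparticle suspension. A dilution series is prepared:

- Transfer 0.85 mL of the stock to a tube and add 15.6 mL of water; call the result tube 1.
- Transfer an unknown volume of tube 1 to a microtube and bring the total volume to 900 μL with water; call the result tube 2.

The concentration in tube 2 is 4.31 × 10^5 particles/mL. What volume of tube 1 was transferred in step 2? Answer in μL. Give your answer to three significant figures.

Step 1: 0.85 mL + 15.6 mL = 16.45 mL total → factor 16.45/0.85 = 19.353
Step 2: v brought to 900 μL → factor = 900 μL/v
Product of known-step factors = 19.353
Overall factor = 2.00 × 10^7 particles/mL / (4.31 × 10^5 particles/mL) = 46.404
Step-2 factor = 46.404 / 19.353 = 2.3978
v = 900 μL / 2.3978 = 375 μL

375 μL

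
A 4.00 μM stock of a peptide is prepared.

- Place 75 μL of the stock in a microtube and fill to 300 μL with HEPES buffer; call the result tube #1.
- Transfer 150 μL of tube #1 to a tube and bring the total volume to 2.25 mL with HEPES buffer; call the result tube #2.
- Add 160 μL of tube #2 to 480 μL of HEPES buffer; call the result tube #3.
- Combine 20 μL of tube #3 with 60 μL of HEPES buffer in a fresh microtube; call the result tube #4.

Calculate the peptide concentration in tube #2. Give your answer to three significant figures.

Step 1: 75 μL brought to 300 μL → factor 300/75 = 4
Step 2: 150 μL brought to 2.25 mL → factor 2250/150 = 15
Dilution factor through tube #2 = 4 × 15 = 60
[tube #2] = 4.00 μM / 60 = 0.0667 μM

0.0667 μM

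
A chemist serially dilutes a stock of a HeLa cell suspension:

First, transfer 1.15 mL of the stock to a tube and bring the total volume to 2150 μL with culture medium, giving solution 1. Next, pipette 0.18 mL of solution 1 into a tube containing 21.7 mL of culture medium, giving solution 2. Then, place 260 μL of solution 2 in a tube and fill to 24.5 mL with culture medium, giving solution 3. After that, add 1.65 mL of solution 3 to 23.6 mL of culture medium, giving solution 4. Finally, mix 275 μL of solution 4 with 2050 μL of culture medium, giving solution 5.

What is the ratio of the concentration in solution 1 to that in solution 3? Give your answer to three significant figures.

1.15 × 10^4

Step 1: 1.15 mL brought to 2150 μL → factor 2.15/1.15 = 1.8696
Step 2: 0.18 mL + 21.7 mL = 21.88 mL total → factor 21.88/0.18 = 121.56
Step 3: 260 μL brought to 24.5 mL → factor 24500/260 = 94.231
Dilution factor to solution 1 = 1.8696; to solution 3 = 21415
[solution 1]/[solution 3] = (factor to solution 3)/(factor to solution 1) = 21415/1.8696 = 1.15 × 10^4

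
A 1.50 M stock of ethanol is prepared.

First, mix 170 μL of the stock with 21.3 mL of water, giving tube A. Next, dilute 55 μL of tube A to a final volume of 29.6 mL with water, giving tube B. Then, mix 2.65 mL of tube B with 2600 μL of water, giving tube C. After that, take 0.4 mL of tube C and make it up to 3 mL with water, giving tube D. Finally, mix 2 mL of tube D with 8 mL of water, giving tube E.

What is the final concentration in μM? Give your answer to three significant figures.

0.297 μM

Step 1: 170 μL + 21.3 mL = 21470 μL total → factor 21470/170 = 126.29
Step 2: 55 μL brought to 29.6 mL → factor 29600/55 = 538.18
Step 3: 2.65 mL + 2600 μL = 5.25 mL total → factor 5.25/2.65 = 1.9811
Step 4: 0.4 mL brought to 3 mL → factor 3/0.4 = 7.5
Step 5: 2 mL + 8 mL = 10 mL total → factor 10/2 = 5
Overall dilution factor = 126.29 × 538.18 × 1.9811 × 7.5 × 5 = 5.0496 × 10^6
Final = 1.50 M / 5.0496 × 10^6 = 2.971 × 10^-7 M = 0.297 μM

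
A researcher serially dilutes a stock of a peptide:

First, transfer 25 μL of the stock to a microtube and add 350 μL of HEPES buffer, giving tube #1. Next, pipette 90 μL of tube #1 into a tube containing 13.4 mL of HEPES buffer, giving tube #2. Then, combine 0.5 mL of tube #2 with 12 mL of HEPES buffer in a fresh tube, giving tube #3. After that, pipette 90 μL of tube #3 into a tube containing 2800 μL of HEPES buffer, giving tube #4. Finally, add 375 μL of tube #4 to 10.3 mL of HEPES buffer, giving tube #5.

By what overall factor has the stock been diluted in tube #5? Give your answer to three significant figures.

5.14 × 10^7

Step 1: 25 μL + 350 μL = 375 μL total → factor 375/25 = 15
Step 2: 90 μL + 13.4 mL = 13490 μL total → factor 13490/90 = 149.89
Step 3: 0.5 mL + 12 mL = 12.5 mL total → factor 12.5/0.5 = 25
Step 4: 90 μL + 2800 μL = 2890 μL total → factor 2890/90 = 32.111
Step 5: 375 μL + 10.3 mL = 10675 μL total → factor 10675/375 = 28.467
Overall dilution factor = 15 × 149.89 × 25 × 32.111 × 28.467 = 5.138 × 10^7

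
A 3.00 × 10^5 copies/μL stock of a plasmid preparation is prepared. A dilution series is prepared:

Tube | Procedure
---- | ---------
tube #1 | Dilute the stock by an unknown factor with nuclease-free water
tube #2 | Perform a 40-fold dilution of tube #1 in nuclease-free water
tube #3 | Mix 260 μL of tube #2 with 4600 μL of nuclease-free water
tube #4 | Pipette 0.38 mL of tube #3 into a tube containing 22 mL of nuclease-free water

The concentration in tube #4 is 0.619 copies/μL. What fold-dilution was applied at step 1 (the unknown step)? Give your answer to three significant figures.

Step 1: unknown factor x
Step 2: 40-fold → factor 40
Step 3: 260 μL + 4600 μL = 4860 μL total → factor 4860/260 = 18.692
Step 4: 0.38 mL + 22 mL = 22.38 mL total → factor 22.38/0.38 = 58.895
Product of known-step factors = 44035
Overall factor = 3.00 × 10^5 copies/μL / (0.619 copies/μL) = 4.8465 × 10^5
x = 4.8465 × 10^5 / 44035 = 11.0

11.0-fold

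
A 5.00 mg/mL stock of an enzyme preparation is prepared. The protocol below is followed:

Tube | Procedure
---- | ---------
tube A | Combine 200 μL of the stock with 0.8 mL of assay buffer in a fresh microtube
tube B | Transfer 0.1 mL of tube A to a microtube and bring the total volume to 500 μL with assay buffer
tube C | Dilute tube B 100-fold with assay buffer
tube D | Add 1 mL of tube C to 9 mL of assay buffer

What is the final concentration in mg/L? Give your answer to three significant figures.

Step 1: 200 μL + 0.8 mL = 1000 μL total → factor 1000/200 = 5
Step 2: 0.1 mL brought to 500 μL → factor 0.5/0.1 = 5
Step 3: 100-fold → factor 100
Step 4: 1 mL + 9 mL = 10 mL total → factor 10/1 = 10
Overall dilution factor = 5 × 5 × 100 × 10 = 25000
Final = 5.00 mg/mL / 25000 = 0.0002000 mg/mL = 0.200 mg/L

0.200 mg/L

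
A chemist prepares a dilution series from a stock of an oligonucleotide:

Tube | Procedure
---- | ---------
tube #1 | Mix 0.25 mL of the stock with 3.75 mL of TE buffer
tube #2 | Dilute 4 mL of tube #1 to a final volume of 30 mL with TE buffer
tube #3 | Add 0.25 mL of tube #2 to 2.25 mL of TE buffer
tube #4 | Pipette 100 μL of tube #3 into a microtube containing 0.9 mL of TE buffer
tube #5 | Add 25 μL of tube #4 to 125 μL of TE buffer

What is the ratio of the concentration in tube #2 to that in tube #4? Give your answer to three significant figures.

Step 1: 0.25 mL + 3.75 mL = 4 mL total → factor 4/0.25 = 16
Step 2: 4 mL brought to 30 mL → factor 30/4 = 7.5
Step 3: 0.25 mL + 2.25 mL = 2.5 mL total → factor 2.5/0.25 = 10
Step 4: 100 μL + 0.9 mL = 1000 μL total → factor 1000/100 = 10
Dilution factor to tube #2 = 120; to tube #4 = 12000
[tube #2]/[tube #4] = (factor to tube #4)/(factor to tube #2) = 12000/120 = 100

100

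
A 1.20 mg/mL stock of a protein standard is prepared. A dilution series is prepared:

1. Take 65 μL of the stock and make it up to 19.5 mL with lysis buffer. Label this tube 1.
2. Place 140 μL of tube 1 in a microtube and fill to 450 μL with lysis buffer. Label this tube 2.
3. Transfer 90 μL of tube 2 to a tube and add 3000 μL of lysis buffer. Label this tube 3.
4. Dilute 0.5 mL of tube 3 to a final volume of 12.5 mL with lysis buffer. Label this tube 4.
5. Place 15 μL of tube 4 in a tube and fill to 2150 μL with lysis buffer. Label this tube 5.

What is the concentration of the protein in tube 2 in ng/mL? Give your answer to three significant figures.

1.24 × 10^3 ng/mL

Step 1: 65 μL brought to 19.5 mL → factor 19500/65 = 300
Step 2: 140 μL brought to 450 μL → factor 450/140 = 3.2143
Dilution factor through tube 2 = 300 × 3.2143 = 964.29
[tube 2] = 1.20 mg/mL / 964.29 = 0.001244 mg/mL = 1.24 × 10^3 ng/mL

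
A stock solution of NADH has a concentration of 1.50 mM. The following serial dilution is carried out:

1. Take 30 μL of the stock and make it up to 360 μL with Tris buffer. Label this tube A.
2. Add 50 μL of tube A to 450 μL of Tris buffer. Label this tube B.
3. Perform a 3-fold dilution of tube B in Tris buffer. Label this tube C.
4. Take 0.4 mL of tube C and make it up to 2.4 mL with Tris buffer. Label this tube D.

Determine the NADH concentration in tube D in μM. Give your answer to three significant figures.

Step 1: 30 μL brought to 360 μL → factor 360/30 = 12
Step 2: 50 μL + 450 μL = 500 μL total → factor 500/50 = 10
Step 3: 3-fold → factor 3
Step 4: 0.4 mL brought to 2.4 mL → factor 2.4/0.4 = 6
Overall dilution factor = 12 × 10 × 3 × 6 = 2160
Final = 1.50 mM / 2160 = 0.0006944 mM = 0.694 μM

0.694 μM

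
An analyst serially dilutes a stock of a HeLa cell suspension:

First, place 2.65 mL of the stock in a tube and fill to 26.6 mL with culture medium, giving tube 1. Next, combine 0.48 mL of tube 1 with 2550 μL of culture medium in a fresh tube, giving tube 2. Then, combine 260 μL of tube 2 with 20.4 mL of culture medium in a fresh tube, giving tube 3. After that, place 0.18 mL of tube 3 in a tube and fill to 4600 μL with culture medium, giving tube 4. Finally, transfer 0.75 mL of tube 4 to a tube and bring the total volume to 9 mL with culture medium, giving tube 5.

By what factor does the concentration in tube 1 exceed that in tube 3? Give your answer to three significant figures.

Step 1: 2.65 mL brought to 26.6 mL → factor 26.6/2.65 = 10.038
Step 2: 0.48 mL + 2550 μL = 3.03 mL total → factor 3.03/0.48 = 6.3125
Step 3: 260 μL + 20.4 mL = 20660 μL total → factor 20660/260 = 79.462
Dilution factor to tube 1 = 10.038; to tube 3 = 5034.9
[tube 1]/[tube 3] = (factor to tube 3)/(factor to tube 1) = 5034.9/10.038 = 502

502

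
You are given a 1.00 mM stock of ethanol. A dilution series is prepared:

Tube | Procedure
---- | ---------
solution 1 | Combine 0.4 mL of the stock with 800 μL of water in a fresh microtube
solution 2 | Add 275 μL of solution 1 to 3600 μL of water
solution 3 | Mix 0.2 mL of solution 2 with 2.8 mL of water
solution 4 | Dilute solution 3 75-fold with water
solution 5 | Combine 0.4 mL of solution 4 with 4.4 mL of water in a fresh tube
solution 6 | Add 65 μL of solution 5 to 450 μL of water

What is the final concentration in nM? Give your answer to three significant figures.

Step 1: 0.4 mL + 800 μL = 1.2 mL total → factor 1.2/0.4 = 3
Step 2: 275 μL + 3600 μL = 3875 μL total → factor 3875/275 = 14.091
Step 3: 0.2 mL + 2.8 mL = 3 mL total → factor 3/0.2 = 15
Step 4: 75-fold → factor 75
Step 5: 0.4 mL + 4.4 mL = 4.8 mL total → factor 4.8/0.4 = 12
Step 6: 65 μL + 450 μL = 515 μL total → factor 515/65 = 7.9231
Overall dilution factor = 3 × 14.091 × 15 × 75 × 12 × 7.9231 = 4.5216 × 10^6
Final = 1.00 mM / 4.5216 × 10^6 = 2.212 × 10^-7 mM = 0.221 nM

0.221 nM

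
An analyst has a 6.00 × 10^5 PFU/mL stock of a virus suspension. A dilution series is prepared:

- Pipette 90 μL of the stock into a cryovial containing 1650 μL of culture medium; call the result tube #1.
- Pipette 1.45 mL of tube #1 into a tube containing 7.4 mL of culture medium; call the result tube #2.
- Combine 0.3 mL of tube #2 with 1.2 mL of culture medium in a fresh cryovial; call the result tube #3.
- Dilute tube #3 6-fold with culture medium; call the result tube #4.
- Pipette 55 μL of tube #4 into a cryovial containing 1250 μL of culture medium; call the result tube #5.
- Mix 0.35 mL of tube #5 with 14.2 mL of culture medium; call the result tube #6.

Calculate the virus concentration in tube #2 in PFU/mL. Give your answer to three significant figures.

Step 1: 90 μL + 1650 μL = 1740 μL total → factor 1740/90 = 19.333
Step 2: 1.45 mL + 7.4 mL = 8.85 mL total → factor 8.85/1.45 = 6.1034
Dilution factor through tube #2 = 19.333 × 6.1034 = 118
[tube #2] = 6.00 × 10^5 PFU/mL / 118 = 5.08 × 10^3 PFU/mL

5.08 × 10^3 PFU/mL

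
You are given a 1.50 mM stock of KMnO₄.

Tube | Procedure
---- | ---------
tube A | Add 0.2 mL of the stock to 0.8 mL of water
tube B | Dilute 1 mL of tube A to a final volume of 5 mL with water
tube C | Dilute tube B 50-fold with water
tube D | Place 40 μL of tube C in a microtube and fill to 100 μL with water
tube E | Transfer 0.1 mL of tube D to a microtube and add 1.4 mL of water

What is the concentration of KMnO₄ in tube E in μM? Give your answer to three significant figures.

Step 1: 0.2 mL + 0.8 mL = 1 mL total → factor 1/0.2 = 5
Step 2: 1 mL brought to 5 mL → factor 5/1 = 5
Step 3: 50-fold → factor 50
Step 4: 40 μL brought to 100 μL → factor 100/40 = 2.5
Step 5: 0.1 mL + 1.4 mL = 1.5 mL total → factor 1.5/0.1 = 15
Overall dilution factor = 5 × 5 × 50 × 2.5 × 15 = 46875
Final = 1.50 mM / 46875 = 3.200 × 10^-5 mM = 0.0320 μM

0.0320 μM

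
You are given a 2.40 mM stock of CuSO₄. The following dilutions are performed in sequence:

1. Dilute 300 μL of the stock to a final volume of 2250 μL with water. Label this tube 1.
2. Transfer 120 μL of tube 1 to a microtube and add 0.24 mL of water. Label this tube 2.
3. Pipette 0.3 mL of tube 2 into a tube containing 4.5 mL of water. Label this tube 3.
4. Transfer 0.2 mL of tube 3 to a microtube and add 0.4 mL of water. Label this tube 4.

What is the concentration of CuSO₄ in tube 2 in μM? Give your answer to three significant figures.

107 μM

Step 1: 300 μL brought to 2250 μL → factor 2250/300 = 7.5
Step 2: 120 μL + 0.24 mL = 360 μL total → factor 360/120 = 3
Dilution factor through tube 2 = 7.5 × 3 = 22.5
[tube 2] = 2.40 mM / 22.5 = 0.1067 mM = 107 μM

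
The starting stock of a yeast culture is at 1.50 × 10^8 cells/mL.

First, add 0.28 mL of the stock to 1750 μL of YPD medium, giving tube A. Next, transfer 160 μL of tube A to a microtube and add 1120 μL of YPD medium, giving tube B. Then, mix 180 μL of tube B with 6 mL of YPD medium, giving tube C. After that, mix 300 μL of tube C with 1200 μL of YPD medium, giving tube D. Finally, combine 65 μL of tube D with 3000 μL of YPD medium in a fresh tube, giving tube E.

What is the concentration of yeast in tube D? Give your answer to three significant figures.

1.51 × 10^4 cells/mL

Step 1: 0.28 mL + 1750 μL = 2.03 mL total → factor 2.03/0.28 = 7.25
Step 2: 160 μL + 1120 μL = 1280 μL total → factor 1280/160 = 8
Step 3: 180 μL + 6 mL = 6180 μL total → factor 6180/180 = 34.333
Step 4: 300 μL + 1200 μL = 1500 μL total → factor 1500/300 = 5
Dilution factor through tube D = 7.25 × 8 × 34.333 × 5 = 9956.7
[tube D] = 1.50 × 10^8 cells/mL / 9956.7 = 1.51 × 10^4 cells/mL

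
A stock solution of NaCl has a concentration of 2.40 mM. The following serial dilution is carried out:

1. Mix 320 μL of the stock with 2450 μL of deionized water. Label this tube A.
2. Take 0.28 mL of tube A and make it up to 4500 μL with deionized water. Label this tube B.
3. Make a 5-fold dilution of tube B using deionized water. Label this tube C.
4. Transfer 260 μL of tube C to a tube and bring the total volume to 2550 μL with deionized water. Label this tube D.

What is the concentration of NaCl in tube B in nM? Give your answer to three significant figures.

Step 1: 320 μL + 2450 μL = 2770 μL total → factor 2770/320 = 8.6562
Step 2: 0.28 mL brought to 4500 μL → factor 4.5/0.28 = 16.071
Dilution factor through tube B = 8.6562 × 16.071 = 139.12
[tube B] = 2.40 mM / 139.12 = 0.01725 mM = 1.73 × 10^4 nM

1.73 × 10^4 nM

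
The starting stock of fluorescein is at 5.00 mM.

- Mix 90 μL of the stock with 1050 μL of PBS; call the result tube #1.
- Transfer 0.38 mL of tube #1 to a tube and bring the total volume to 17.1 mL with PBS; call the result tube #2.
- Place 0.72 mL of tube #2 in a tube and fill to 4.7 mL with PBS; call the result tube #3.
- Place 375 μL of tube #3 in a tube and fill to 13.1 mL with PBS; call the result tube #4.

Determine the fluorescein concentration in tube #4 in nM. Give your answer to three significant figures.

38.5 nM

Step 1: 90 μL + 1050 μL = 1140 μL total → factor 1140/90 = 12.667
Step 2: 0.38 mL brought to 17.1 mL → factor 17.1/0.38 = 45
Step 3: 0.72 mL brought to 4.7 mL → factor 4.7/0.72 = 6.5278
Step 4: 375 μL brought to 13.1 mL → factor 13100/375 = 34.933
Overall dilution factor = 12.667 × 45 × 6.5278 × 34.933 = 1.2998 × 10^5
Final = 5.00 mM / 1.2998 × 10^5 = 3.847 × 10^-5 mM = 38.5 nM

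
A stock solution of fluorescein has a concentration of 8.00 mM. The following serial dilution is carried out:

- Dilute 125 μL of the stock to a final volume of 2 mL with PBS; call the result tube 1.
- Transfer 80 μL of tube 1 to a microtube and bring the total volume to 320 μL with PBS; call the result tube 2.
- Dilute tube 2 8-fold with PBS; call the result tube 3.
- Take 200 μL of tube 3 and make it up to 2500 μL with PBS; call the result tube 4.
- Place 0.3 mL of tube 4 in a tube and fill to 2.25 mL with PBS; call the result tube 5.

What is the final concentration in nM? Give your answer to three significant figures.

167 nM

Step 1: 125 μL brought to 2 mL → factor 2000/125 = 16
Step 2: 80 μL brought to 320 μL → factor 320/80 = 4
Step 3: 8-fold → factor 8
Step 4: 200 μL brought to 2500 μL → factor 2500/200 = 12.5
Step 5: 0.3 mL brought to 2.25 mL → factor 2.25/0.3 = 7.5
Overall dilution factor = 16 × 4 × 8 × 12.5 × 7.5 = 48000
Final = 8.00 mM / 48000 = 0.0001667 mM = 167 nM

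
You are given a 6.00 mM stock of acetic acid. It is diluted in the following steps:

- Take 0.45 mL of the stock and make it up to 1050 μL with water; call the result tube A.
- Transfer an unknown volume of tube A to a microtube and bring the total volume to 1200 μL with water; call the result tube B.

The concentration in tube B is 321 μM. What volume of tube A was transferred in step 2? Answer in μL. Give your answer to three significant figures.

Step 1: 0.45 mL brought to 1050 μL → factor 1.05/0.45 = 2.3333
Step 2: v brought to 1200 μL → factor = 1200 μL/v
Product of known-step factors = 2.3333
Overall factor = 6.00 mM / (321 μM) = 18.692
Step-2 factor = 18.692 / 2.3333 = 8.0107
v = 1200 μL / 8.0107 = 150 μL

150 μL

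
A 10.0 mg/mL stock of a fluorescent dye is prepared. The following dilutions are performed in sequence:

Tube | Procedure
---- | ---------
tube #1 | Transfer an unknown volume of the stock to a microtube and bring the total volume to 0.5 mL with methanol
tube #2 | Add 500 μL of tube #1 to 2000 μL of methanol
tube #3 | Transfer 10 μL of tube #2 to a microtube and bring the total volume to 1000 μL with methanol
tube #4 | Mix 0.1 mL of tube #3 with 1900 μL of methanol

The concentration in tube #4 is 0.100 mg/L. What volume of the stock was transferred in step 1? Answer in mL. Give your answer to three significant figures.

Step 1: v brought to 0.5 mL → factor = 0.5 mL/v
Step 2: 500 μL + 2000 μL = 2500 μL total → factor 2500/500 = 5
Step 3: 10 μL brought to 1000 μL → factor 1000/10 = 100
Step 4: 0.1 mL + 1900 μL = 2 mL total → factor 2/0.1 = 20
Product of known-step factors = 10000
Overall factor = 10.0 mg/mL / (0.100 mg/L) = 1 × 10^5
Step-1 factor = 1 × 10^5 / 10000 = 10
v = 0.5 mL / 10 = 0.0500 mL

0.0500 mL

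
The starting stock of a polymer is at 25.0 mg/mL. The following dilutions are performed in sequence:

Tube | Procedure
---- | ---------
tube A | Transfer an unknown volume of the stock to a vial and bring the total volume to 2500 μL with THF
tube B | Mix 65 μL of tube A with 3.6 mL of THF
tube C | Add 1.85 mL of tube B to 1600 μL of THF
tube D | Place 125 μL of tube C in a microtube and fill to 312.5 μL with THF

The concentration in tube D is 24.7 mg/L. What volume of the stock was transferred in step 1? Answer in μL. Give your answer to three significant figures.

Step 1: v brought to 2500 μL → factor = 2500 μL/v
Step 2: 65 μL + 3.6 mL = 3665 μL total → factor 3665/65 = 56.385
Step 3: 1.85 mL + 1600 μL = 3.45 mL total → factor 3.45/1.85 = 1.8649
Step 4: 125 μL brought to 312.5 μL → factor 312.5/125 = 2.5
Product of known-step factors = 262.87
Overall factor = 25.0 mg/mL / (24.7 mg/L) = 1012.1
Step-1 factor = 1012.1 / 262.87 = 3.8503
v = 2500 μL / 3.8503 = 649 μL

649 μL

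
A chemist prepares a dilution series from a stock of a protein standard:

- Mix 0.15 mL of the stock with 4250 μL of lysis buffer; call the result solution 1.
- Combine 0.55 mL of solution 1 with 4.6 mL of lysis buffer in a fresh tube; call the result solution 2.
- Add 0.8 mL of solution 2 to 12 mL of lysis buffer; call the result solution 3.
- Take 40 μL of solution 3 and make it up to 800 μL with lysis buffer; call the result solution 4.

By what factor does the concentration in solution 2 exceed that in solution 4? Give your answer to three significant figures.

320

Step 1: 0.15 mL + 4250 μL = 4.4 mL total → factor 4.4/0.15 = 29.333
Step 2: 0.55 mL + 4.6 mL = 5.15 mL total → factor 5.15/0.55 = 9.3636
Step 3: 0.8 mL + 12 mL = 12.8 mL total → factor 12.8/0.8 = 16
Step 4: 40 μL brought to 800 μL → factor 800/40 = 20
Dilution factor to solution 2 = 274.67; to solution 4 = 87893
[solution 2]/[solution 4] = (factor to solution 4)/(factor to solution 2) = 87893/274.67 = 320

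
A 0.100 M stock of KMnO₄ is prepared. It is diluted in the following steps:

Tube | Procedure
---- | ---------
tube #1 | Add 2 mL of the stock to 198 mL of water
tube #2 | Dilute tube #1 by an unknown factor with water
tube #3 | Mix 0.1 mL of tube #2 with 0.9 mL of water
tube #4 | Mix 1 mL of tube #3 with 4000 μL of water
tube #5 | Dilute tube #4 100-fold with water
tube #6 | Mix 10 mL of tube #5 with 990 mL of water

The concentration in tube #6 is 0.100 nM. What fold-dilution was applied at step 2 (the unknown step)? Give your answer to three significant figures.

20.0-fold

Step 1: 2 mL + 198 mL = 200 mL total → factor 200/2 = 100
Step 2: unknown factor x
Step 3: 0.1 mL + 0.9 mL = 1 mL total → factor 1/0.1 = 10
Step 4: 1 mL + 4000 μL = 5 mL total → factor 5/1 = 5
Step 5: 100-fold → factor 100
Step 6: 10 mL + 990 mL = 1000 mL total → factor 1000/10 = 100
Product of known-step factors = 5 × 10^7
Overall factor = 0.100 M / (0.100 nM) = 1 × 10^9
x = 1 × 10^9 / 5 × 10^7 = 20.0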